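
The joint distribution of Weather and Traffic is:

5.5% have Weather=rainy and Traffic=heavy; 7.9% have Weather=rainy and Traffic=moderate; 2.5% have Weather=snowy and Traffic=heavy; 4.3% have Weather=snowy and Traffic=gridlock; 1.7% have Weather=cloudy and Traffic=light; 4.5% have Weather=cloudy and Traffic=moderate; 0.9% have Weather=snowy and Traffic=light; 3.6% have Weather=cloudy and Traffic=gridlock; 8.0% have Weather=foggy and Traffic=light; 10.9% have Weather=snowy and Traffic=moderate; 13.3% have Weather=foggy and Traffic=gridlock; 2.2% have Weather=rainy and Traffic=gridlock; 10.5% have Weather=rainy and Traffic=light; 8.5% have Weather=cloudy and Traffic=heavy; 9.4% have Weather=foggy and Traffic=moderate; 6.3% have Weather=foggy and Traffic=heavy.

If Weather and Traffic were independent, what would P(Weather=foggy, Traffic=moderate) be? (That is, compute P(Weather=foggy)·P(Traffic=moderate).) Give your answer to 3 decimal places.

0.121

P(Weather=foggy) = 0.080 + 0.094 + 0.063 + 0.133 = 0.370.
P(Traffic=moderate) = 0.045 + 0.079 + 0.109 + 0.094 = 0.327.
Product: 0.370 × 0.327 = 0.121.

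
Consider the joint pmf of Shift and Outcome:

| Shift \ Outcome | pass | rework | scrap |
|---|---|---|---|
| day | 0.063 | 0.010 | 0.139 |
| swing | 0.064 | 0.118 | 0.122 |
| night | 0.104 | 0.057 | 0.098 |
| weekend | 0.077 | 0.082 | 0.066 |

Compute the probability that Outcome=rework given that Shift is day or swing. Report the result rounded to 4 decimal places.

P(Shift=day) = 0.063 + 0.010 + 0.139 = 0.212.
P(Shift=swing) = 0.064 + 0.118 + 0.122 = 0.304.
P(Shift ∈ {day, swing}) = 0.212 + 0.304 = 0.516; P(Outcome=rework, Shift ∈ {day, swing}) = 0.010 + 0.118 = 0.128.
P(Outcome=rework | Shift ∈ {day, swing}) = 0.128/0.516 = 0.2481.

0.2481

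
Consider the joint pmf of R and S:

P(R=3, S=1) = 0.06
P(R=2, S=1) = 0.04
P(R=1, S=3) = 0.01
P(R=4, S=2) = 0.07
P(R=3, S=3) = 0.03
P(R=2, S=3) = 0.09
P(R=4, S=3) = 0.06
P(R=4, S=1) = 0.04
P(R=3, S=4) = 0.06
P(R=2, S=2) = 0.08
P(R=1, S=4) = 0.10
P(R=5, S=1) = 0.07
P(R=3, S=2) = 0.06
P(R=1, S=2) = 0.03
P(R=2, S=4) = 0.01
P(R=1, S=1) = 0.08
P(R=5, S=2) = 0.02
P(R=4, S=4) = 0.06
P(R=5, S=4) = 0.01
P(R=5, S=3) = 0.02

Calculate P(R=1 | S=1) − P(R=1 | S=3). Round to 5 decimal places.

P(S=1) = 0.08 + 0.04 + 0.06 + 0.04 + 0.07 = 0.29; P(R=1 | S=1) = 0.08/0.29 = 0.275862.
P(S=3) = 0.01 + 0.09 + 0.03 + 0.06 + 0.02 = 0.21; P(R=1 | S=3) = 0.01/0.21 = 0.047619.
Difference = 0.22824.

0.22824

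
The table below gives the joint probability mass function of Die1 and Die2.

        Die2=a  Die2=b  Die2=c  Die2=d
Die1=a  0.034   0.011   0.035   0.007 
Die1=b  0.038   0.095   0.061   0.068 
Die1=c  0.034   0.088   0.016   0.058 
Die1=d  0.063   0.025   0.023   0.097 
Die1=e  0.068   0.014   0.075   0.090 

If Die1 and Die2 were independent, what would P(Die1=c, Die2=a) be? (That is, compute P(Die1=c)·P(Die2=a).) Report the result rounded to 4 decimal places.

0.0465

P(Die1=c) = 0.034 + 0.088 + 0.016 + 0.058 = 0.196.
P(Die2=a) = 0.034 + 0.038 + 0.034 + 0.063 + 0.068 = 0.237.
Product: 0.196 × 0.237 = 0.0465.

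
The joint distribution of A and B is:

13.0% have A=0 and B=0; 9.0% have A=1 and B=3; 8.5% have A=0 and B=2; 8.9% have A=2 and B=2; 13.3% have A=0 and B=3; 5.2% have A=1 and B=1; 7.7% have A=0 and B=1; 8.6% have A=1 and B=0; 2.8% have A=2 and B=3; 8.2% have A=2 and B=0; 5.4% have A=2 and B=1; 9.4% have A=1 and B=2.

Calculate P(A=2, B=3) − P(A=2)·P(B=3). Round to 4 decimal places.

P(A=2) = 0.082 + 0.054 + 0.089 + 0.028 = 0.253.
P(B=3) = 0.133 + 0.090 + 0.028 = 0.251.
P(A=2, B=3) − P(A=2)P(B=3) = 0.028 − 0.253×0.251 = -0.0355.

-0.0355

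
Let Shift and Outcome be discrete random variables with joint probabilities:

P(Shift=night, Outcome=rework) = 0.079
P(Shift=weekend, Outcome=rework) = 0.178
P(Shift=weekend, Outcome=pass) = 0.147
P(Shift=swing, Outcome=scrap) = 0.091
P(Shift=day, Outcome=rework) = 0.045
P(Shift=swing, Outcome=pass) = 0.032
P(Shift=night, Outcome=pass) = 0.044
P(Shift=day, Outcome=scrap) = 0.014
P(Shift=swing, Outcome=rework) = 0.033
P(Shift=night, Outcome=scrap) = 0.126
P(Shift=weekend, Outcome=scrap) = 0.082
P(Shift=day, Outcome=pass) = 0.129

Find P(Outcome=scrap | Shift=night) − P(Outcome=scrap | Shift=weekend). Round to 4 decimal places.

0.3045

P(Shift=night) = 0.044 + 0.079 + 0.126 = 0.249; P(Outcome=scrap | Shift=night) = 0.126/0.249 = 0.50602.
P(Shift=weekend) = 0.147 + 0.178 + 0.082 = 0.407; P(Outcome=scrap | Shift=weekend) = 0.082/0.407 = 0.20147.
Difference = 0.3045.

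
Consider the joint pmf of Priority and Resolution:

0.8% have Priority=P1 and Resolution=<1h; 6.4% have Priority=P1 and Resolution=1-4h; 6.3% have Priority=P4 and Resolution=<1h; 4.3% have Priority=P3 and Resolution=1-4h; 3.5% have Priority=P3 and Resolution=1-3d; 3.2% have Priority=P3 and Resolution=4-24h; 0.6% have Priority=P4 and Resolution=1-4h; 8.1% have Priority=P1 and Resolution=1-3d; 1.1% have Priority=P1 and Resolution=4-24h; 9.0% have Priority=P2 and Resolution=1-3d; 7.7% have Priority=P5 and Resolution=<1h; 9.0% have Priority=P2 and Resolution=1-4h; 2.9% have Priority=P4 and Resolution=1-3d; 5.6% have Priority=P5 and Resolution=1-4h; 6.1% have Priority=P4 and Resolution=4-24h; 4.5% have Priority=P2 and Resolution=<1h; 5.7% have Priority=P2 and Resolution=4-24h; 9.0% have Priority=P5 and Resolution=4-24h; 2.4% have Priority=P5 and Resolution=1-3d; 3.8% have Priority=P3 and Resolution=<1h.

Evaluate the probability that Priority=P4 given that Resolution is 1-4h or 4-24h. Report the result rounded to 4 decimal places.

0.1314

P(Resolution=1-4h) = 0.064 + 0.090 + 0.043 + 0.006 + 0.056 = 0.259.
P(Resolution=4-24h) = 0.011 + 0.057 + 0.032 + 0.061 + 0.090 = 0.251.
P(Resolution ∈ {1-4h, 4-24h}) = 0.259 + 0.251 = 0.510; P(Priority=P4, Resolution ∈ {1-4h, 4-24h}) = 0.006 + 0.061 = 0.067.
P(Priority=P4 | Resolution ∈ {1-4h, 4-24h}) = 0.067/0.510 = 0.1314.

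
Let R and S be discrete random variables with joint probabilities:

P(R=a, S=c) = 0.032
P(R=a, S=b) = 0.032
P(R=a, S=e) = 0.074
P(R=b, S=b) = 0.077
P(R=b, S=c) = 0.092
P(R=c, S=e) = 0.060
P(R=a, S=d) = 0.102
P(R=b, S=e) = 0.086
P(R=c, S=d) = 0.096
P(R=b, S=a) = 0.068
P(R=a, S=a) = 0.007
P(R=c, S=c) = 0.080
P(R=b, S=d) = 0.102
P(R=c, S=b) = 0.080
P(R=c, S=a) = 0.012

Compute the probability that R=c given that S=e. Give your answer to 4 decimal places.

0.2727

P(S=e) = 0.074 + 0.086 + 0.060 = 0.220.
P(R=c | S=e) = 0.060/0.220 = 0.2727.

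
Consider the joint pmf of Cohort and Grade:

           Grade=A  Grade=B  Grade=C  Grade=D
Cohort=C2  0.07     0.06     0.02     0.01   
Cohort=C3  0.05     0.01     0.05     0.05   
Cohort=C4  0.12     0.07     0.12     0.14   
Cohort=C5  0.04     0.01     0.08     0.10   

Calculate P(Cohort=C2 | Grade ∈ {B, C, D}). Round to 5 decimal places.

0.12500

P(Grade=B) = 0.06 + 0.01 + 0.07 + 0.01 = 0.15.
P(Grade=C) = 0.02 + 0.05 + 0.12 + 0.08 = 0.27.
P(Grade=D) = 0.01 + 0.05 + 0.14 + 0.10 = 0.30.
P(Grade ∈ {B, C, D}) = 0.15 + 0.27 + 0.30 = 0.72; P(Cohort=C2, Grade ∈ {B, C, D}) = 0.06 + 0.02 + 0.01 = 0.09.
P(Cohort=C2 | Grade ∈ {B, C, D}) = 0.09/0.72 = 0.12500.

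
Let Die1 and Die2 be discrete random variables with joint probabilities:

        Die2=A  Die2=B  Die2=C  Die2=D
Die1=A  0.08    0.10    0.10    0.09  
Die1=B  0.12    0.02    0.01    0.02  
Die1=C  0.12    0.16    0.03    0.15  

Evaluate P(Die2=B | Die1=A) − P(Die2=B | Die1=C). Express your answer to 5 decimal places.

-0.07756

P(Die1=A) = 0.08 + 0.10 + 0.10 + 0.09 = 0.37; P(Die2=B | Die1=A) = 0.10/0.37 = 0.270270.
P(Die1=C) = 0.12 + 0.16 + 0.03 + 0.15 = 0.46; P(Die2=B | Die1=C) = 0.16/0.46 = 0.347826.
Difference = -0.07756.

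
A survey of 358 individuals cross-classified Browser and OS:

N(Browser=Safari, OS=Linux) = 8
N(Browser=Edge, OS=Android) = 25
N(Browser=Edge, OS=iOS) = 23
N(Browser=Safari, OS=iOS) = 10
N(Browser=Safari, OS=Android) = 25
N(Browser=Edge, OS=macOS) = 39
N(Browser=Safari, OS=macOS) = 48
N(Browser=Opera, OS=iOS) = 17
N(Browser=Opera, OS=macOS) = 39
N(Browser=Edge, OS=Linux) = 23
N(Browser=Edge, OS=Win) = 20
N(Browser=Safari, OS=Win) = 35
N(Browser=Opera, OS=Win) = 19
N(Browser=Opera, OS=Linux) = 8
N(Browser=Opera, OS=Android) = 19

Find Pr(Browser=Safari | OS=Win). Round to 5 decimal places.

Total with OS=Win: 35 + 20 + 19 = 74.
P(Browser=Safari | OS=Win) = 35/74 = 0.47297.

0.47297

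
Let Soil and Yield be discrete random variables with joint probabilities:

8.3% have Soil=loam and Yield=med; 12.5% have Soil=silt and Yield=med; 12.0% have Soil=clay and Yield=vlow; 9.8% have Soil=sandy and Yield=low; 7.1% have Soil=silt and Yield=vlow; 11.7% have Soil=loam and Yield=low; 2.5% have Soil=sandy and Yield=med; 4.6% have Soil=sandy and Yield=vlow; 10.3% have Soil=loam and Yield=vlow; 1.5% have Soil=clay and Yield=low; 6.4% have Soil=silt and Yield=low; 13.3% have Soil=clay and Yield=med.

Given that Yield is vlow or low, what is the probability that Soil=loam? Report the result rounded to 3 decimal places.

P(Yield=vlow) = 0.046 + 0.103 + 0.120 + 0.071 = 0.340.
P(Yield=low) = 0.098 + 0.117 + 0.015 + 0.064 = 0.294.
P(Yield ∈ {vlow, low}) = 0.340 + 0.294 = 0.634; P(Soil=loam, Yield ∈ {vlow, low}) = 0.103 + 0.117 = 0.220.
P(Soil=loam | Yield ∈ {vlow, low}) = 0.220/0.634 = 0.347.

0.347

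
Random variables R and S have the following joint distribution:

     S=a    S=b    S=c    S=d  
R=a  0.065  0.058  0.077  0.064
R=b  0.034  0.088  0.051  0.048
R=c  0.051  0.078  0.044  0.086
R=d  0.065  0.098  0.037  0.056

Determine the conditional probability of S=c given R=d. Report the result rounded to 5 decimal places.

P(R=d) = 0.065 + 0.098 + 0.037 + 0.056 = 0.256.
P(S=c | R=d) = 0.037/0.256 = 0.14453.

0.14453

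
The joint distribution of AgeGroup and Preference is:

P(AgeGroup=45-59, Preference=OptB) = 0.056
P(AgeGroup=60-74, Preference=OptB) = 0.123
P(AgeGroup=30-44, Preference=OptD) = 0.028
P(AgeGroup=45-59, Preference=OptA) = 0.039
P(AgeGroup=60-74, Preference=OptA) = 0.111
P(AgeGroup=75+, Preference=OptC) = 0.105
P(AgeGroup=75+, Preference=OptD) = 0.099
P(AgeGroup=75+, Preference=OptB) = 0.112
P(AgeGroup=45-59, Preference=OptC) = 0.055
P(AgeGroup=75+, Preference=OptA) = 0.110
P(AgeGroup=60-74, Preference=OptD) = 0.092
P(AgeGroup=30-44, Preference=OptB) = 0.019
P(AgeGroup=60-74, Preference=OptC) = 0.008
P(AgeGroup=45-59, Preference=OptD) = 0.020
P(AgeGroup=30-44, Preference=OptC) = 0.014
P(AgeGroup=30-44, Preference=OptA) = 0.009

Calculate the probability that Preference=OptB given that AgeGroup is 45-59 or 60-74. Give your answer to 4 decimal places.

0.3552

P(AgeGroup=45-59) = 0.039 + 0.056 + 0.055 + 0.020 = 0.170.
P(AgeGroup=60-74) = 0.111 + 0.123 + 0.008 + 0.092 = 0.334.
P(AgeGroup ∈ {45-59, 60-74}) = 0.170 + 0.334 = 0.504; P(Preference=OptB, AgeGroup ∈ {45-59, 60-74}) = 0.056 + 0.123 = 0.179.
P(Preference=OptB | AgeGroup ∈ {45-59, 60-74}) = 0.179/0.504 = 0.3552.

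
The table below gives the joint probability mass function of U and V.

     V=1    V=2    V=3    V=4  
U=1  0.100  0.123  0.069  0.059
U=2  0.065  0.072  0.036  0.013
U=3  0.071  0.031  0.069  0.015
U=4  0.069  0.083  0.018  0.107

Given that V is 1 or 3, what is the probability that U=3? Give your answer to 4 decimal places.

0.2817

P(V=1) = 0.100 + 0.065 + 0.071 + 0.069 = 0.305.
P(V=3) = 0.069 + 0.036 + 0.069 + 0.018 = 0.192.
P(V ∈ {1, 3}) = 0.305 + 0.192 = 0.497; P(U=3, V ∈ {1, 3}) = 0.071 + 0.069 = 0.140.
P(U=3 | V ∈ {1, 3}) = 0.140/0.497 = 0.2817.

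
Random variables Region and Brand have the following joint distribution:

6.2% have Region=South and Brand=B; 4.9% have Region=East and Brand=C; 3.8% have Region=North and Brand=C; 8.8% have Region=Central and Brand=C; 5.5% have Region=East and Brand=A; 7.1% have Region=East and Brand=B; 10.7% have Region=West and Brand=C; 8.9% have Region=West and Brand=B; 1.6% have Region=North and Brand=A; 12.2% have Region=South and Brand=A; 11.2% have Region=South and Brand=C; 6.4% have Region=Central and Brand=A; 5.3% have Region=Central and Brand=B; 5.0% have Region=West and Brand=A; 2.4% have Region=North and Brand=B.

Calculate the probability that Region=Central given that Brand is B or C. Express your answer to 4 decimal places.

0.2035

P(Brand=B) = 0.024 + 0.062 + 0.071 + 0.089 + 0.053 = 0.299.
P(Brand=C) = 0.038 + 0.112 + 0.049 + 0.107 + 0.088 = 0.394.
P(Brand ∈ {B, C}) = 0.299 + 0.394 = 0.693; P(Region=Central, Brand ∈ {B, C}) = 0.053 + 0.088 = 0.141.
P(Region=Central | Brand ∈ {B, C}) = 0.141/0.693 = 0.2035.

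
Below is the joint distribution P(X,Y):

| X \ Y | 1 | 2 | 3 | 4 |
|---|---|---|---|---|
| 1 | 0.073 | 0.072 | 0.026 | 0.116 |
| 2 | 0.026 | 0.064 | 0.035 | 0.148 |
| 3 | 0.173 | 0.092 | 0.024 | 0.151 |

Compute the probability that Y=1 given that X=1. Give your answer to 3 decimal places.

0.254

P(X=1) = 0.073 + 0.072 + 0.026 + 0.116 = 0.287.
P(Y=1 | X=1) = 0.073/0.287 = 0.254.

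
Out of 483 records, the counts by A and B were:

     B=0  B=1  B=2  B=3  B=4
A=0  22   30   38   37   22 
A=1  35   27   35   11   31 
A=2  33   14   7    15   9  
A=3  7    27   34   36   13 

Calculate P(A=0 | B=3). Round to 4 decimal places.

0.3737

Total with B=3: 37 + 11 + 15 + 36 = 99.
P(A=0 | B=3) = 37/99 = 0.3737.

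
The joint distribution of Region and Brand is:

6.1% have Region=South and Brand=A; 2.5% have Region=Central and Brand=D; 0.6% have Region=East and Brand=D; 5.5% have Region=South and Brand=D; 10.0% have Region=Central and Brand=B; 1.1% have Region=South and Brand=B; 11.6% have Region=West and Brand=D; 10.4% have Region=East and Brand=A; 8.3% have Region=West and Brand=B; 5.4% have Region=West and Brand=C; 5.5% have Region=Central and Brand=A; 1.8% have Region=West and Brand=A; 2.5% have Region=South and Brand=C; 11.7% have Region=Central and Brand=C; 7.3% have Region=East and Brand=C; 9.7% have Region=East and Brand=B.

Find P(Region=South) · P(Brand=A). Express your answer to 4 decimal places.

P(Region=South) = 0.061 + 0.011 + 0.025 + 0.055 = 0.152.
P(Brand=A) = 0.061 + 0.104 + 0.018 + 0.055 = 0.238.
Product: 0.152 × 0.238 = 0.0362.

0.0362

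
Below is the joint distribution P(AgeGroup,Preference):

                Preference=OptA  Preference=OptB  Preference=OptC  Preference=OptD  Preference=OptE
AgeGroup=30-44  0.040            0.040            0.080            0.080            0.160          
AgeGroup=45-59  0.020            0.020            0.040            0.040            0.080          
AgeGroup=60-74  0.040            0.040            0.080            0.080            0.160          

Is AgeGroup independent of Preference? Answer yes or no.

yes

Every cell satisfies P(AgeGroup,Preference) = P(AgeGroup)·P(Preference). For instance P(AgeGroup=30-44) = 0.400, P(Preference=OptC) = 0.200, and 0.400×0.200 = 0.080 matches the joint entry. So AgeGroup and Preference are independent.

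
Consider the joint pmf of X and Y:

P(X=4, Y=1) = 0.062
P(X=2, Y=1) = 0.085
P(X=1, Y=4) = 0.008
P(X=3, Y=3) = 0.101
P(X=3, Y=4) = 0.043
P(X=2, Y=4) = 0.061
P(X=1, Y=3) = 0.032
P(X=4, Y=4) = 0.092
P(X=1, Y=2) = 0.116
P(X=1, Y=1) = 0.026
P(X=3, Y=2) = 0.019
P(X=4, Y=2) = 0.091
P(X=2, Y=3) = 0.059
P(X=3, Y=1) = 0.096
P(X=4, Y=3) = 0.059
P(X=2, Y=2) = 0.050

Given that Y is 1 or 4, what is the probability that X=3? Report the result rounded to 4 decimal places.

P(Y=1) = 0.026 + 0.085 + 0.096 + 0.062 = 0.269.
P(Y=4) = 0.008 + 0.061 + 0.043 + 0.092 = 0.204.
P(Y ∈ {1, 4}) = 0.269 + 0.204 = 0.473; P(X=3, Y ∈ {1, 4}) = 0.096 + 0.043 = 0.139.
P(X=3 | Y ∈ {1, 4}) = 0.139/0.473 = 0.2939.

0.2939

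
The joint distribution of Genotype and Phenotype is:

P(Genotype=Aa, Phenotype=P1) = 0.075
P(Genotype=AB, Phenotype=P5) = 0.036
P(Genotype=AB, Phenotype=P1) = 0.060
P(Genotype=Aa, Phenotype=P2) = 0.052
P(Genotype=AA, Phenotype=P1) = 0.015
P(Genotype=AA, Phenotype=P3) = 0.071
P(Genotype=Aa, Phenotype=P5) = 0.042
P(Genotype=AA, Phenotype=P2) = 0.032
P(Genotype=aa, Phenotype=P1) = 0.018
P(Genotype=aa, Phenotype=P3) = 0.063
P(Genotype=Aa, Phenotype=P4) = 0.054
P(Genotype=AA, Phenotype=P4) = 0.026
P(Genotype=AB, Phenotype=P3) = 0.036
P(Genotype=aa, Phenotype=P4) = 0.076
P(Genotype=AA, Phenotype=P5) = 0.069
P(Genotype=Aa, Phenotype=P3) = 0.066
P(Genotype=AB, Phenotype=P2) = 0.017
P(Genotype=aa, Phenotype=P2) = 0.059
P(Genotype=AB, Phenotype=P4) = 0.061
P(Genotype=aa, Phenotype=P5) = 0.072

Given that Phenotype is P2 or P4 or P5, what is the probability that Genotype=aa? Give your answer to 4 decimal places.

0.3473

P(Phenotype=P2) = 0.032 + 0.052 + 0.059 + 0.017 = 0.160.
P(Phenotype=P4) = 0.026 + 0.054 + 0.076 + 0.061 = 0.217.
P(Phenotype=P5) = 0.069 + 0.042 + 0.072 + 0.036 = 0.219.
P(Phenotype ∈ {P2, P4, P5}) = 0.160 + 0.217 + 0.219 = 0.596; P(Genotype=aa, Phenotype ∈ {P2, P4, P5}) = 0.059 + 0.076 + 0.072 = 0.207.
P(Genotype=aa | Phenotype ∈ {P2, P4, P5}) = 0.207/0.596 = 0.3473.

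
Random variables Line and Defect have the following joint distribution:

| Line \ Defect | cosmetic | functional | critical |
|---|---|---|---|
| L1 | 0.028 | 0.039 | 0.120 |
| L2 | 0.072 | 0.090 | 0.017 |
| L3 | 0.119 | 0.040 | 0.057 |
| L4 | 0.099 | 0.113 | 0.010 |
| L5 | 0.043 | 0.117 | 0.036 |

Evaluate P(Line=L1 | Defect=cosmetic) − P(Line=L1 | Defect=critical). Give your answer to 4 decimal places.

P(Defect=cosmetic) = 0.028 + 0.072 + 0.119 + 0.099 + 0.043 = 0.361; P(Line=L1 | Defect=cosmetic) = 0.028/0.361 = 0.07756.
P(Defect=critical) = 0.120 + 0.017 + 0.057 + 0.010 + 0.036 = 0.240; P(Line=L1 | Defect=critical) = 0.120/0.240 = 0.50000.
Difference = -0.4224.

-0.4224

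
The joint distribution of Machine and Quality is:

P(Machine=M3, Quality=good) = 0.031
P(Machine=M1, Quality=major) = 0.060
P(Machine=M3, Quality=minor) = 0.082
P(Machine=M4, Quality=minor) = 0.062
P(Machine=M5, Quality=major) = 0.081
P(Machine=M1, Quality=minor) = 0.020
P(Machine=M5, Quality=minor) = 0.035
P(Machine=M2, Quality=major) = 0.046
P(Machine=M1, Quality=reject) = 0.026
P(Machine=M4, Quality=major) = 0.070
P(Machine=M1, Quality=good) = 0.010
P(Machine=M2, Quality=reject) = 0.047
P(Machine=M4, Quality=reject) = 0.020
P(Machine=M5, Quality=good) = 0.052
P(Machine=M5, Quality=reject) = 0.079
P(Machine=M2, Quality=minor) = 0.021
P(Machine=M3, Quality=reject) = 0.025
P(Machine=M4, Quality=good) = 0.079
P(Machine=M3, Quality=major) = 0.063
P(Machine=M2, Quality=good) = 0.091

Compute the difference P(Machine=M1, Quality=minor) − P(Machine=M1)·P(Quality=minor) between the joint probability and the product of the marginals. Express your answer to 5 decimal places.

P(Machine=M1) = 0.010 + 0.020 + 0.060 + 0.026 = 0.116.
P(Quality=minor) = 0.020 + 0.021 + 0.082 + 0.062 + 0.035 = 0.220.
P(Machine=M1, Quality=minor) − P(Machine=M1)P(Quality=minor) = 0.020 − 0.116×0.220 = -0.00552.

-0.00552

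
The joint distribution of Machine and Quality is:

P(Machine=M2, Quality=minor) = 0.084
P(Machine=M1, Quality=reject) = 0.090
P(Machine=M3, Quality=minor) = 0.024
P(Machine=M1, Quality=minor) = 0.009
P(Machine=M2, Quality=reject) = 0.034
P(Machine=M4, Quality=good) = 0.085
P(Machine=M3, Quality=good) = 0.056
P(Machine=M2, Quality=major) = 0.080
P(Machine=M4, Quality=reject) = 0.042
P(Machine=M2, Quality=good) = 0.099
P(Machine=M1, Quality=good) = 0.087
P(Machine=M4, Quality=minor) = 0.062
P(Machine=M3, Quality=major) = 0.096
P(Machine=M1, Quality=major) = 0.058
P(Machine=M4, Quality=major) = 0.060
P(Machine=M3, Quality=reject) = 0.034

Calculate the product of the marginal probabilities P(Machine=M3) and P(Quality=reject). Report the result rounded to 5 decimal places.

0.04200

P(Machine=M3) = 0.056 + 0.024 + 0.096 + 0.034 = 0.210.
P(Quality=reject) = 0.090 + 0.034 + 0.034 + 0.042 = 0.200.
Product: 0.210 × 0.200 = 0.04200.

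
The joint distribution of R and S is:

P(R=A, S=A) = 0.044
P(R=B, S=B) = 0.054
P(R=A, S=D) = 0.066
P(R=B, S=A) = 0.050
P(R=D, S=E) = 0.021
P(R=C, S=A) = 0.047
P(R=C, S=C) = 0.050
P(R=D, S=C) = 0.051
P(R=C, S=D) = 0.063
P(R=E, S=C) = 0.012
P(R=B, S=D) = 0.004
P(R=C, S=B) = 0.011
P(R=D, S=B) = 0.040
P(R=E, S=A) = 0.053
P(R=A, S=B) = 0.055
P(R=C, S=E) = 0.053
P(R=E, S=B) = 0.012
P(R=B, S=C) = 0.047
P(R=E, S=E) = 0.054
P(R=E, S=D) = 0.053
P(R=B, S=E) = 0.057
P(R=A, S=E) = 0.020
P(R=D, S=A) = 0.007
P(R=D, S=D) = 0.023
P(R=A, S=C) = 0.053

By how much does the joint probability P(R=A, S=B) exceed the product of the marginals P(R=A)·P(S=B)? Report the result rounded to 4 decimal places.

P(R=A) = 0.044 + 0.055 + 0.053 + 0.066 + 0.020 = 0.238.
P(S=B) = 0.055 + 0.054 + 0.011 + 0.040 + 0.012 = 0.172.
P(R=A, S=B) − P(R=A)P(S=B) = 0.055 − 0.238×0.172 = 0.0141.

0.0141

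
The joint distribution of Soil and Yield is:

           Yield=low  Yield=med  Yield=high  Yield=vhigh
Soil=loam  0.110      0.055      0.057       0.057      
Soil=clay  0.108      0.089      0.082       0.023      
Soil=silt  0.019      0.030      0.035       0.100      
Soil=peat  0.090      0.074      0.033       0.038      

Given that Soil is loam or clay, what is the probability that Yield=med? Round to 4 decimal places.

P(Soil=loam) = 0.110 + 0.055 + 0.057 + 0.057 = 0.279.
P(Soil=clay) = 0.108 + 0.089 + 0.082 + 0.023 = 0.302.
P(Soil ∈ {loam, clay}) = 0.279 + 0.302 = 0.581; P(Yield=med, Soil ∈ {loam, clay}) = 0.055 + 0.089 = 0.144.
P(Yield=med | Soil ∈ {loam, clay}) = 0.144/0.581 = 0.2478.

0.2478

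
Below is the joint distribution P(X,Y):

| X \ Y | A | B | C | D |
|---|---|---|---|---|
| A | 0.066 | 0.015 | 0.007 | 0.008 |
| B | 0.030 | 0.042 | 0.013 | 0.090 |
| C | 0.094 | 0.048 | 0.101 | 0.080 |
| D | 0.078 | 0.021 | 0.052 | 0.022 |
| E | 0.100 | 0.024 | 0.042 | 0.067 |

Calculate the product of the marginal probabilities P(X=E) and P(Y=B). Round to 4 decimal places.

0.0350

P(X=E) = 0.100 + 0.024 + 0.042 + 0.067 = 0.233.
P(Y=B) = 0.015 + 0.042 + 0.048 + 0.021 + 0.024 = 0.150.
Product: 0.233 × 0.150 = 0.0350.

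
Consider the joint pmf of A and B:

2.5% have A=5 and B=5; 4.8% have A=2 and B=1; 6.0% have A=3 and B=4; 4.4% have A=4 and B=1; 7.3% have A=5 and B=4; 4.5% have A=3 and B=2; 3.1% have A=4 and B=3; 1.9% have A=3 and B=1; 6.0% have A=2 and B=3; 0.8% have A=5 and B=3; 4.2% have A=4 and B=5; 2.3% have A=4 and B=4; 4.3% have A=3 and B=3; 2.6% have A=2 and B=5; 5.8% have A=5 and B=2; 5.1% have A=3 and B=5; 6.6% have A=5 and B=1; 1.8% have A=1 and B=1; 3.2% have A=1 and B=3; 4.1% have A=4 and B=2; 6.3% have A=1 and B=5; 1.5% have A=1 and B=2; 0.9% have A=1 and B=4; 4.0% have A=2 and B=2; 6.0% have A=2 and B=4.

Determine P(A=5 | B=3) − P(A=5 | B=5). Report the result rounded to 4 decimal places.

P(B=3) = 0.032 + 0.060 + 0.043 + 0.031 + 0.008 = 0.174; P(A=5 | B=3) = 0.008/0.174 = 0.04598.
P(B=5) = 0.063 + 0.026 + 0.051 + 0.042 + 0.025 = 0.207; P(A=5 | B=5) = 0.025/0.207 = 0.12077.
Difference = -0.0748.

-0.0748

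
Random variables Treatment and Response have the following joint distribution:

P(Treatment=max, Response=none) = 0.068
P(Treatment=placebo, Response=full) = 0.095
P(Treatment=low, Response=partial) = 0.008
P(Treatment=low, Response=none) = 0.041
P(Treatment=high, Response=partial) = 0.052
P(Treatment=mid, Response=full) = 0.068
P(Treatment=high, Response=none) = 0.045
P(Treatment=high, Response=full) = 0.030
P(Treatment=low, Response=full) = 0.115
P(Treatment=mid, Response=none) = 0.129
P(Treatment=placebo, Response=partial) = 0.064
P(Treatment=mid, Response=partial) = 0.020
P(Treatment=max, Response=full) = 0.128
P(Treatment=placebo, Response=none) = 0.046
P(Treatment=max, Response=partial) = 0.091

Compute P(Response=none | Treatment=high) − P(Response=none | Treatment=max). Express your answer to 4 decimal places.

P(Treatment=high) = 0.045 + 0.052 + 0.030 = 0.127; P(Response=none | Treatment=high) = 0.045/0.127 = 0.35433.
P(Treatment=max) = 0.068 + 0.091 + 0.128 = 0.287; P(Response=none | Treatment=max) = 0.068/0.287 = 0.23693.
Difference = 0.1174.

0.1174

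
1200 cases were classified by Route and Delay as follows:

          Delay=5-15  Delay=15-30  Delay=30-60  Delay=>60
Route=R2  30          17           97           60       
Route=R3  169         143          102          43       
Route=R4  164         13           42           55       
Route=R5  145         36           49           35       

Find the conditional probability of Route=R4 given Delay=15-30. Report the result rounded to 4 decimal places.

0.0622

Total with Delay=15-30: 17 + 143 + 13 + 36 = 209.
P(Route=R4 | Delay=15-30) = 13/209 = 0.0622.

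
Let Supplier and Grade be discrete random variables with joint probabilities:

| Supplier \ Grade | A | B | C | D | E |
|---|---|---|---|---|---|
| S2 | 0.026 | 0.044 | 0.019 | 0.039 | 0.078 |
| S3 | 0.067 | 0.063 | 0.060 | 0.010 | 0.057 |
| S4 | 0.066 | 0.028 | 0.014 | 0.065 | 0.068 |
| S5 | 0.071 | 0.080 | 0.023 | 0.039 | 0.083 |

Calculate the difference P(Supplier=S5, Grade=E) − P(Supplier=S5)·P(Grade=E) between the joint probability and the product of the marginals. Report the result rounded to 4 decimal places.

P(Supplier=S5) = 0.071 + 0.080 + 0.023 + 0.039 + 0.083 = 0.296.
P(Grade=E) = 0.078 + 0.057 + 0.068 + 0.083 = 0.286.
P(Supplier=S5, Grade=E) − P(Supplier=S5)P(Grade=E) = 0.083 − 0.296×0.286 = -0.0017.

-0.0017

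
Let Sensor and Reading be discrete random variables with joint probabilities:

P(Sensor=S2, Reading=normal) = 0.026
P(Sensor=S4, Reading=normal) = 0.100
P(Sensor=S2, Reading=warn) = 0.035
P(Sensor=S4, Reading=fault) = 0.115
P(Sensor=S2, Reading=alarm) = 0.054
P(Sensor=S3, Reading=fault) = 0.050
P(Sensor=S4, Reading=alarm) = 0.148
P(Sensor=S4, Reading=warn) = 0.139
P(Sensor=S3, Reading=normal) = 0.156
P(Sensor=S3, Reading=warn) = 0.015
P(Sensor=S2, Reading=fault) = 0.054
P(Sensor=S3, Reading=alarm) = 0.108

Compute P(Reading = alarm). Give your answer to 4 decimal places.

P(Reading=alarm) = 0.054 + 0.108 + 0.148 = 0.310.

0.3100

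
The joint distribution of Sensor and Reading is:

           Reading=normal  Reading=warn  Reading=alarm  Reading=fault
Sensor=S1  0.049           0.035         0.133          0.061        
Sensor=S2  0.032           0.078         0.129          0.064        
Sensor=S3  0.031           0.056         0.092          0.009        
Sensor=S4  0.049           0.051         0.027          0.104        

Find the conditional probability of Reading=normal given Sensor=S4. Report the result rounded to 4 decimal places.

P(Sensor=S4) = 0.049 + 0.051 + 0.027 + 0.104 = 0.231.
P(Reading=normal | Sensor=S4) = 0.049/0.231 = 0.2121.

0.2121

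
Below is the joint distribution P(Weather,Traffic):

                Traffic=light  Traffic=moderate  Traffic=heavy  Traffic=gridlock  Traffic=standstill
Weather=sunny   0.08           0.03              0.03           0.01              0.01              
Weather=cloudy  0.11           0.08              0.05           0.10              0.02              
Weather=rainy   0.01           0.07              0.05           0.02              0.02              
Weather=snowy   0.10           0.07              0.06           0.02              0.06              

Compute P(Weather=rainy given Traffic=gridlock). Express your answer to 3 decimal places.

0.133

P(Traffic=gridlock) = 0.01 + 0.10 + 0.02 + 0.02 = 0.15.
P(Weather=rainy | Traffic=gridlock) = 0.02/0.15 = 0.133.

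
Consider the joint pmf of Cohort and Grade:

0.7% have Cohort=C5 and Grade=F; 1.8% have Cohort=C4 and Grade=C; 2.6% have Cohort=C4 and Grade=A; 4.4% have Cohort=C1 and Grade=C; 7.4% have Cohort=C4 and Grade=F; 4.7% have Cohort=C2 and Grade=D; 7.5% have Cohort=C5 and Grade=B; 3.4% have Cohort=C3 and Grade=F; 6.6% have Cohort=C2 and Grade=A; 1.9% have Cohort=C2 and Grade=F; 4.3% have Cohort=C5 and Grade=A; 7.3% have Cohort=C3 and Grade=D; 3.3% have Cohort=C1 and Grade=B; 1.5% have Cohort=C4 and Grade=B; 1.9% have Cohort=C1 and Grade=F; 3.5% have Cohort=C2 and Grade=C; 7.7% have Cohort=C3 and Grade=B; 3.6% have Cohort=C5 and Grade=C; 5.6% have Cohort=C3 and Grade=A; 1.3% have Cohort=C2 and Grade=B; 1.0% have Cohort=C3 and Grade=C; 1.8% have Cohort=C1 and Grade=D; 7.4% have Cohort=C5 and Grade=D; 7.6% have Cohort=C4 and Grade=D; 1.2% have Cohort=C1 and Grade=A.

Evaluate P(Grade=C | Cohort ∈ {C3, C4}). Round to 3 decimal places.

0.061

P(Cohort=C3) = 0.056 + 0.077 + 0.010 + 0.073 + 0.034 = 0.250.
P(Cohort=C4) = 0.026 + 0.015 + 0.018 + 0.076 + 0.074 = 0.209.
P(Cohort ∈ {C3, C4}) = 0.250 + 0.209 = 0.459; P(Grade=C, Cohort ∈ {C3, C4}) = 0.010 + 0.018 = 0.028.
P(Grade=C | Cohort ∈ {C3, C4}) = 0.028/0.459 = 0.061.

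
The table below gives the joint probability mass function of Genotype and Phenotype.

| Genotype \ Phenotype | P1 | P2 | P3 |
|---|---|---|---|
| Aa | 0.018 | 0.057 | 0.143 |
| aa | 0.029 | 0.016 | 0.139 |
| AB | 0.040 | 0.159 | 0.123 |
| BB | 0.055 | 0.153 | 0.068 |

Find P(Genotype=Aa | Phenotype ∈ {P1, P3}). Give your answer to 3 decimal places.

0.262

P(Phenotype=P1) = 0.018 + 0.029 + 0.040 + 0.055 = 0.142.
P(Phenotype=P3) = 0.143 + 0.139 + 0.123 + 0.068 = 0.473.
P(Phenotype ∈ {P1, P3}) = 0.142 + 0.473 = 0.615; P(Genotype=Aa, Phenotype ∈ {P1, P3}) = 0.018 + 0.143 = 0.161.
P(Genotype=Aa | Phenotype ∈ {P1, P3}) = 0.161/0.615 = 0.262.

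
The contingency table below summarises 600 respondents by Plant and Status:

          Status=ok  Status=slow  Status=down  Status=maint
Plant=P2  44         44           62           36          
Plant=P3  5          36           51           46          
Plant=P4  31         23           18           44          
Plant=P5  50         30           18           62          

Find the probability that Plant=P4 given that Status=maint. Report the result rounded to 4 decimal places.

0.2340

Total with Status=maint: 36 + 46 + 44 + 62 = 188.
P(Plant=P4 | Status=maint) = 44/188 = 0.2340.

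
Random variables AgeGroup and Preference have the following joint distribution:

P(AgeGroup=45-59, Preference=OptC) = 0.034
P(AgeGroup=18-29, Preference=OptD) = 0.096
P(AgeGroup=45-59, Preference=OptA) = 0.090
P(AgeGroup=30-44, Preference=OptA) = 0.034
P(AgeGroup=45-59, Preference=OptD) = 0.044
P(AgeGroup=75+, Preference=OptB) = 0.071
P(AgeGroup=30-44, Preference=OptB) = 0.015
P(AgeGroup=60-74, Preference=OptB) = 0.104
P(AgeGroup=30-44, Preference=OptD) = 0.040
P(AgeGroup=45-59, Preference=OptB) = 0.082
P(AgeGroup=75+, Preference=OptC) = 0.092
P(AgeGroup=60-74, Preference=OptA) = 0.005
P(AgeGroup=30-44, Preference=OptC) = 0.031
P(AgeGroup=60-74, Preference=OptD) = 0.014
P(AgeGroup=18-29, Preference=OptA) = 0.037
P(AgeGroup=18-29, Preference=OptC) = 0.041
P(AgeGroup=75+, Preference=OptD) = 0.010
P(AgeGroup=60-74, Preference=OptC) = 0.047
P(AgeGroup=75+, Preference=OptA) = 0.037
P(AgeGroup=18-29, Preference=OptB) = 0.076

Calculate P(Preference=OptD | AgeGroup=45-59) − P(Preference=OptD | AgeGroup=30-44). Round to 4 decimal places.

-0.1573

P(AgeGroup=45-59) = 0.090 + 0.082 + 0.034 + 0.044 = 0.250; P(Preference=OptD | AgeGroup=45-59) = 0.044/0.250 = 0.17600.
P(AgeGroup=30-44) = 0.034 + 0.015 + 0.031 + 0.040 = 0.120; P(Preference=OptD | AgeGroup=30-44) = 0.040/0.120 = 0.33333.
Difference = -0.1573.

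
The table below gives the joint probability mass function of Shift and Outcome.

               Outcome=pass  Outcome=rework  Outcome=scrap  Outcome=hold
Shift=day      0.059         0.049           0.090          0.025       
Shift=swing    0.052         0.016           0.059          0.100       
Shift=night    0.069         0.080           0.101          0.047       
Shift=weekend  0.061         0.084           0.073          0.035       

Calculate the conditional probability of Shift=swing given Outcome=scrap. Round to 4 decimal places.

0.1827

P(Outcome=scrap) = 0.090 + 0.059 + 0.101 + 0.073 = 0.323.
P(Shift=swing | Outcome=scrap) = 0.059/0.323 = 0.1827.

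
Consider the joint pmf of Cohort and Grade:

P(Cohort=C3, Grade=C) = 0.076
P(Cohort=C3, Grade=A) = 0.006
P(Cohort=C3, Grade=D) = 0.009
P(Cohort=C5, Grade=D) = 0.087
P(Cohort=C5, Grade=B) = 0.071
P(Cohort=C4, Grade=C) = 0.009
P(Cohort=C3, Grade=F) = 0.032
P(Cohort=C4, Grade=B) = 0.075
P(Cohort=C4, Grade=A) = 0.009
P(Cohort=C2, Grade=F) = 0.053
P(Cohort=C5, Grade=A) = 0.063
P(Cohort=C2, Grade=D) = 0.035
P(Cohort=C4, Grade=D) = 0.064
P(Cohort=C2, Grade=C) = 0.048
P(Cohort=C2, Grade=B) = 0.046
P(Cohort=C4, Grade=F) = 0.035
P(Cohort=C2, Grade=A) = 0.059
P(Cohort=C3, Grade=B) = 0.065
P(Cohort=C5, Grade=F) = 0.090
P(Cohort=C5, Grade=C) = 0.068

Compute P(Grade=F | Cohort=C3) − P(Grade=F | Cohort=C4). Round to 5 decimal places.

-0.01208

P(Cohort=C3) = 0.006 + 0.065 + 0.076 + 0.009 + 0.032 = 0.188; P(Grade=F | Cohort=C3) = 0.032/0.188 = 0.170213.
P(Cohort=C4) = 0.009 + 0.075 + 0.009 + 0.064 + 0.035 = 0.192; P(Grade=F | Cohort=C4) = 0.035/0.192 = 0.182292.
Difference = -0.01208.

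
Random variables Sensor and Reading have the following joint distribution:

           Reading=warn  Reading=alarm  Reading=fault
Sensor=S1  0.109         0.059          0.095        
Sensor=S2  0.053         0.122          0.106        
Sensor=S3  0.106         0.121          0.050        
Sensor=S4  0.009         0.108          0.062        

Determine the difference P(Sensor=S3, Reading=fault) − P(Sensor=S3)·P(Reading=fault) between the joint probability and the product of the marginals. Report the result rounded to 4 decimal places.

-0.0367

P(Sensor=S3) = 0.106 + 0.121 + 0.050 = 0.277.
P(Reading=fault) = 0.095 + 0.106 + 0.050 + 0.062 = 0.313.
P(Sensor=S3, Reading=fault) − P(Sensor=S3)P(Reading=fault) = 0.050 − 0.277×0.313 = -0.0367.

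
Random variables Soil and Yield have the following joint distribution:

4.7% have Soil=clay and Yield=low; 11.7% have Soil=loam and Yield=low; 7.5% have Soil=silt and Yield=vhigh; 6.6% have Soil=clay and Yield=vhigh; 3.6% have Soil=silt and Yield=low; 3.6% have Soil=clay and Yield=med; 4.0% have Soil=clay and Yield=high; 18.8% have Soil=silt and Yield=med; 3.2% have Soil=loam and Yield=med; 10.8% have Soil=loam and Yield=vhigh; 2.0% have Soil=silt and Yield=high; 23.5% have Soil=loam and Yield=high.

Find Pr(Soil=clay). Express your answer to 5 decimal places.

0.18900

P(Soil=clay) = 0.047 + 0.036 + 0.040 + 0.066 = 0.189.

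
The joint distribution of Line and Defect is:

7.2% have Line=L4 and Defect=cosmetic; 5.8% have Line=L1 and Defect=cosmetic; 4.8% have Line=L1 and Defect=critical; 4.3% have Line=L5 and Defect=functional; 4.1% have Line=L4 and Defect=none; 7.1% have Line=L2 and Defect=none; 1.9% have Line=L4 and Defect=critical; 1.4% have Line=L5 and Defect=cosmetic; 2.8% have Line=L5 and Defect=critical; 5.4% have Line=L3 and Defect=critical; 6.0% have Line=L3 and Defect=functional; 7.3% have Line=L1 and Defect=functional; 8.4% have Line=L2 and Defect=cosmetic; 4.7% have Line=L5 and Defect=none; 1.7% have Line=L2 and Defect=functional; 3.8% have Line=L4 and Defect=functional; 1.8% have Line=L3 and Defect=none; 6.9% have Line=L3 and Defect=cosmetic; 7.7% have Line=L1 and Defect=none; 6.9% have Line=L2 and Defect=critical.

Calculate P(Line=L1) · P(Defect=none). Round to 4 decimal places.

P(Line=L1) = 0.077 + 0.058 + 0.073 + 0.048 = 0.256.
P(Defect=none) = 0.077 + 0.071 + 0.018 + 0.041 + 0.047 = 0.254.
Product: 0.256 × 0.254 = 0.0650.

0.0650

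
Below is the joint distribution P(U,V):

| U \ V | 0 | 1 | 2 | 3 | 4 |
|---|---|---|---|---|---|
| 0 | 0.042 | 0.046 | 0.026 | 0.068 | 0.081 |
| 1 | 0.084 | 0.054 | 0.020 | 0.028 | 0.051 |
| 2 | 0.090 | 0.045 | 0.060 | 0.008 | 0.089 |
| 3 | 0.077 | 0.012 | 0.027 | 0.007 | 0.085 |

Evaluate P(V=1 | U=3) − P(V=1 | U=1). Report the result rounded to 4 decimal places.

-0.1702

P(U=3) = 0.077 + 0.012 + 0.027 + 0.007 + 0.085 = 0.208; P(V=1 | U=3) = 0.012/0.208 = 0.05769.
P(U=1) = 0.084 + 0.054 + 0.020 + 0.028 + 0.051 = 0.237; P(V=1 | U=1) = 0.054/0.237 = 0.22785.
Difference = -0.1702.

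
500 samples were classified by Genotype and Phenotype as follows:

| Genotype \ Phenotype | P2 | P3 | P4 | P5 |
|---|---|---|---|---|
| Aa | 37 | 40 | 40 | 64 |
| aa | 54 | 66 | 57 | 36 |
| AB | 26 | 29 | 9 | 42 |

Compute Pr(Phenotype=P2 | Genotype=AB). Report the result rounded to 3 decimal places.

0.245

Total with Genotype=AB: 26 + 29 + 9 + 42 = 106.
P(Phenotype=P2 | Genotype=AB) = 26/106 = 0.245.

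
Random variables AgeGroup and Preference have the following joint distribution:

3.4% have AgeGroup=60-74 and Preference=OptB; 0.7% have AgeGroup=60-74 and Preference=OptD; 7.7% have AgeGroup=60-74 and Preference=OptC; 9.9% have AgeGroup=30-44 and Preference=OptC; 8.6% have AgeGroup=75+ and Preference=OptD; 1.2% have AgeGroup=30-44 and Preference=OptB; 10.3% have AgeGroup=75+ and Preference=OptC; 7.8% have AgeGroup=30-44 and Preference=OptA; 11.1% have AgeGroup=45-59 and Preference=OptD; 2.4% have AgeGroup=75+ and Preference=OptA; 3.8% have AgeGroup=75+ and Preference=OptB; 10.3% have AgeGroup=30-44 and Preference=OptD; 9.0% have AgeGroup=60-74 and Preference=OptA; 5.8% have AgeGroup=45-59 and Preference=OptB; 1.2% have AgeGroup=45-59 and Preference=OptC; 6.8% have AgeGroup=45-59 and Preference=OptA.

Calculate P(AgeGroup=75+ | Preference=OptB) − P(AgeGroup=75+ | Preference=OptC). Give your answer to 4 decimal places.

-0.0863

P(Preference=OptB) = 0.012 + 0.058 + 0.034 + 0.038 = 0.142; P(AgeGroup=75+ | Preference=OptB) = 0.038/0.142 = 0.26761.
P(Preference=OptC) = 0.099 + 0.012 + 0.077 + 0.103 = 0.291; P(AgeGroup=75+ | Preference=OptC) = 0.103/0.291 = 0.35395.
Difference = -0.0863.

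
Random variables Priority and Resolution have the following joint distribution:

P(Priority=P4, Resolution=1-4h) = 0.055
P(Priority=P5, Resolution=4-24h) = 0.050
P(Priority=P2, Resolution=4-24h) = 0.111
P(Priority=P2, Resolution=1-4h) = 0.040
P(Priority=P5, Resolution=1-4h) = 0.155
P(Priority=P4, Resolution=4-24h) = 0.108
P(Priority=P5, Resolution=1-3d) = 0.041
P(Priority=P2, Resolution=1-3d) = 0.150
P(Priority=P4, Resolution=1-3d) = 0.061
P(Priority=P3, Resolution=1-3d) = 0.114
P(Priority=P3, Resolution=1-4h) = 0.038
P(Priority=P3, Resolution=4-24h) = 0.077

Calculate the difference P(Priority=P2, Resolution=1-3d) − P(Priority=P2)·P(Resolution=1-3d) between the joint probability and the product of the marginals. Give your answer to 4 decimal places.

P(Priority=P2) = 0.040 + 0.111 + 0.150 = 0.301.
P(Resolution=1-3d) = 0.150 + 0.114 + 0.061 + 0.041 = 0.366.
P(Priority=P2, Resolution=1-3d) − P(Priority=P2)P(Resolution=1-3d) = 0.150 − 0.301×0.366 = 0.0398.

0.0398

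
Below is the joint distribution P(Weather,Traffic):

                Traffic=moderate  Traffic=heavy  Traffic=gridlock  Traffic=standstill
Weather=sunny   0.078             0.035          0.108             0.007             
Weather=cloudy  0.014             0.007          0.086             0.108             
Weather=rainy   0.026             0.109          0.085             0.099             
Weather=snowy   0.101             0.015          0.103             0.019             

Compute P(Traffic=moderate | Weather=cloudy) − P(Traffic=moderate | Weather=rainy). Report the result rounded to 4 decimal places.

-0.0164

P(Weather=cloudy) = 0.014 + 0.007 + 0.086 + 0.108 = 0.215; P(Traffic=moderate | Weather=cloudy) = 0.014/0.215 = 0.06512.
P(Weather=rainy) = 0.026 + 0.109 + 0.085 + 0.099 = 0.319; P(Traffic=moderate | Weather=rainy) = 0.026/0.319 = 0.08150.
Difference = -0.0164.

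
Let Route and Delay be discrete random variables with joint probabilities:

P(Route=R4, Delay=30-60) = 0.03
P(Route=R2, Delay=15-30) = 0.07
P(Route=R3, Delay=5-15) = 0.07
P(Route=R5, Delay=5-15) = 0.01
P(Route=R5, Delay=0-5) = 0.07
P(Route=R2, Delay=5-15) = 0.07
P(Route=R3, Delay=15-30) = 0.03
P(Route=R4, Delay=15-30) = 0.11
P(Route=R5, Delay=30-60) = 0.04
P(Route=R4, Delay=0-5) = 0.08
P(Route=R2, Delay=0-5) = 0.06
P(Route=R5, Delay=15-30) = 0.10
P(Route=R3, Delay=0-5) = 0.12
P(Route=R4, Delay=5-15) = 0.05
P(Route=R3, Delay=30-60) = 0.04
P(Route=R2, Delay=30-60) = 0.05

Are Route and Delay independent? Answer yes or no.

no

P(Route=R3) = 0.26 and P(Delay=15-30) = 0.31, so their product is 0.0806, but P(Route=R3, Delay=15-30) = 0.03. Since these differ, Route and Delay are not independent.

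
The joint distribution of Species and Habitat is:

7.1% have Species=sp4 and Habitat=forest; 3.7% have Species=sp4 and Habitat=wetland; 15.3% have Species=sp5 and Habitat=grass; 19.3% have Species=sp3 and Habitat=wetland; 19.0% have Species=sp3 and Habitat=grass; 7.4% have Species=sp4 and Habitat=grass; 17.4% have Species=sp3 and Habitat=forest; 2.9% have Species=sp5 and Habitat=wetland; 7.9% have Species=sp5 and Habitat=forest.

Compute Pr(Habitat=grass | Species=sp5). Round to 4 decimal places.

P(Species=sp5) = 0.079 + 0.153 + 0.029 = 0.261.
P(Habitat=grass | Species=sp5) = 0.153/0.261 = 0.5862.

0.5862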